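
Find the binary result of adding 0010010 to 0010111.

Add column by column from the right: bit + bit + carry-in; write the sum mod 2, carry 1 when the sum is 2 or 3.
carry:  0101100
        0010010
+       0010111
---------------
       00101001
(the carry out of the leftmost column, 0, becomes the leading bit)
Decimal check:
  0010010 = 16 + 2 = 18
  0010111 = 16 + 4 + 2 + 1 = 23
  18 + 23 = 41, and 00101001 = 32 + 8 + 1 = 41 ✓



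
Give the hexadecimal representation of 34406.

Using repeated division by 16 (digits 10–15 are A–F):
34406 ÷ 16 = 2150 remainder 6
2150 ÷ 16 = 134 remainder 6
134 ÷ 16 = 8 remainder 6
8 ÷ 16 = 0 remainder 8
Reading remainders bottom to top: 8666



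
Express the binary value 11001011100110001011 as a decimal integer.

Sum of powers of 2 for each 1-bit:
2^0 + 2^1 + 2^3 + 2^7 + 2^8 + 2^11 + 2^12 + 2^13 + 2^15 + 2^18 + 2^19
= 1 + 2 + 8 + 128 + 256 + 2048 + 4096 + 8192 + 32768 + 262144 + 524288
= 833931



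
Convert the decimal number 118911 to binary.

Using repeated division by 2:
118911 ÷ 2 = 59455 remainder 1
59455 ÷ 2 = 29727 remainder 1
29727 ÷ 2 = 14863 remainder 1
14863 ÷ 2 = 7431 remainder 1
7431 ÷ 2 = 3715 remainder 1
3715 ÷ 2 = 1857 remainder 1
1857 ÷ 2 = 928 remainder 1
928 ÷ 2 = 464 remainder 0
464 ÷ 2 = 232 remainder 0
232 ÷ 2 = 116 remainder 0
116 ÷ 2 = 58 remainder 0
58 ÷ 2 = 29 remainder 0
29 ÷ 2 = 14 remainder 1
14 ÷ 2 = 7 remainder 0
7 ÷ 2 = 3 remainder 1
3 ÷ 2 = 1 remainder 1
1 ÷ 2 = 0 remainder 1
Reading remainders bottom to top: 11101000001111111



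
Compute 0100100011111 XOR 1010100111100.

XOR: 1 when bits differ
  0100100011111
^ 1010100111100
---------------
  1110000100011
Decimal: 2335 ^ 5436 = 7203



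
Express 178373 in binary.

Using repeated division by 2:
178373 ÷ 2 = 89186 remainder 1
89186 ÷ 2 = 44593 remainder 0
44593 ÷ 2 = 22296 remainder 1
22296 ÷ 2 = 11148 remainder 0
11148 ÷ 2 = 5574 remainder 0
5574 ÷ 2 = 2787 remainder 0
2787 ÷ 2 = 1393 remainder 1
1393 ÷ 2 = 696 remainder 1
696 ÷ 2 = 348 remainder 0
348 ÷ 2 = 174 remainder 0
174 ÷ 2 = 87 remainder 0
87 ÷ 2 = 43 remainder 1
43 ÷ 2 = 21 remainder 1
21 ÷ 2 = 10 remainder 1
10 ÷ 2 = 5 remainder 0
5 ÷ 2 = 2 remainder 1
2 ÷ 2 = 1 remainder 0
1 ÷ 2 = 0 remainder 1
Reading remainders bottom to top: 101011100011000101



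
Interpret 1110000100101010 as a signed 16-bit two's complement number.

Binary: 1110000100101010
Sign bit: 1 (negative)
Invert: 0001111011010101
Add 1:  0001111011010110
Magnitude: 0001111011010110 = 4096 + 2048 + 1024 + 512 + 128 + 64 + 16 + 4 + 2 = 7894
Value: -7894



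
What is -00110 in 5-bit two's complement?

Original: 00110
Step 1 - Invert all bits: 11001
Step 2 - Add 1: 11010
Verification: 00110 + 11010 = 100000; discarding the end carry (carry out of the top bit) leaves the 5-bit value 00000, as required for x + (-x)



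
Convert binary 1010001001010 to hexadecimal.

Group into 4-bit nibbles from right:
  0001 = 1
  0100 = 4
  0100 = 4
  1010 = A
Result: 144A



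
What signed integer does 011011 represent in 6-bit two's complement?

Binary: 011011
Sign bit: 0 (non-negative)
Read directly as an unsigned value:
011011 = 16 + 8 + 2 + 1 = 27
Value: 27



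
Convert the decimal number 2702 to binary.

Using repeated division by 2:
2702 ÷ 2 = 1351 remainder 0
1351 ÷ 2 = 675 remainder 1
675 ÷ 2 = 337 remainder 1
337 ÷ 2 = 168 remainder 1
168 ÷ 2 = 84 remainder 0
84 ÷ 2 = 42 remainder 0
42 ÷ 2 = 21 remainder 0
21 ÷ 2 = 10 remainder 1
10 ÷ 2 = 5 remainder 0
5 ÷ 2 = 2 remainder 1
2 ÷ 2 = 1 remainder 0
1 ÷ 2 = 0 remainder 1
Reading remainders bottom to top: 101010001110



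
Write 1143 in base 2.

Using repeated division by 2:
1143 ÷ 2 = 571 remainder 1
571 ÷ 2 = 285 remainder 1
285 ÷ 2 = 142 remainder 1
142 ÷ 2 = 71 remainder 0
71 ÷ 2 = 35 remainder 1
35 ÷ 2 = 17 remainder 1
17 ÷ 2 = 8 remainder 1
8 ÷ 2 = 4 remainder 0
4 ÷ 2 = 2 remainder 0
2 ÷ 2 = 1 remainder 0
1 ÷ 2 = 0 remainder 1
Reading remainders bottom to top: 10001110111



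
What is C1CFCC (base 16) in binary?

Convert each hex digit to 4 bits:
  C = 1100
  1 = 0001
  C = 1100
  F = 1111
  C = 1100
  C = 1100
Concatenate: 110000011100111111001100



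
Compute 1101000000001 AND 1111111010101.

AND: 1 only when both bits are 1
  1101000000001
& 1111111010101
---------------
  1101000000001
Decimal: 6657 & 8149 = 6657



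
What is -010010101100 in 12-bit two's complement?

Original: 010010101100
Step 1 - Invert all bits: 101101010011
Step 2 - Add 1: 101101010100
Verification: 010010101100 + 101101010100 = 1000000000000; discarding the end carry (carry out of the top bit) leaves the 12-bit value 000000000000, as required for x + (-x)



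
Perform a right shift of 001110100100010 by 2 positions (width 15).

Original: 001110100100010 (decimal 7458)
Shift right by 2 positions
Drop the 2 low bits; fill with zeros on the left
Result: 000011101001000 (decimal 1864)
Equivalent: 7458 >> 2 = 7458 ÷ 2^2 = 1864



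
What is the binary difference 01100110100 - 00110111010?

Method 1 - Direct subtraction (column by column from the right: bit − bit − borrow-in; if negative, add 2 and borrow 1 from the next column):
borrow: 01111110100
        01100110100
-       00110111010
-------------------
        00101111010

Method 2 - Add two's complement:
Two's complement of 00110111010: invert → 11001000101, add 1 → 11001000110
  01100110100
+ 11001000110
-------------
 100101111010  (end carry out of the top bit = 1)
Discarding the end carry: 00101111010
Decimal check:
  01100110100 = 512 + 256 + 32 + 16 + 4 = 820
  00110111010 = 256 + 128 + 32 + 16 + 8 + 2 = 442
  820 - 442 = 378, and 00101111010 = 256 + 64 + 32 + 16 + 8 + 2 = 378 ✓



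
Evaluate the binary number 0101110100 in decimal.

Sum of powers of 2 for each 1-bit:
2^2 + 2^4 + 2^5 + 2^6 + 2^8
= 4 + 16 + 32 + 64 + 256
= 372



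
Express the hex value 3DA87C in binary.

Convert each hex digit to 4 bits:
  3 = 0011
  D = 1101
  A = 1010
  8 = 1000
  7 = 0111
  C = 1100
Concatenate: 001111011010100001111100



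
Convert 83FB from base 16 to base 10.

Expand by place value (powers of 16):
Digit values: F = 15, B = 11
83FB = 8 × 16^3 + 3 × 16^2 + 15 × 16^1 + 11 × 16^0
= 8 × 4096 + 3 × 256 + 15 × 16 + 11 × 1
= 32768 + 768 + 240 + 11
= 33787



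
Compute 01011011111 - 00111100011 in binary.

Method 1 - Direct subtraction (column by column from the right: bit − bit − borrow-in; if negative, add 2 and borrow 1 from the next column):
borrow: 01111000000
        01011011111
-       00111100011
-------------------
        00011111100

Method 2 - Add two's complement:
Two's complement of 00111100011: invert → 11000011100, add 1 → 11000011101
  01011011111
+ 11000011101
-------------
 100011111100  (end carry out of the top bit = 1)
Discarding the end carry: 00011111100
Decimal check:
  01011011111 = 512 + 128 + 64 + 16 + 8 + 4 + 2 + 1 = 735
  00111100011 = 256 + 128 + 64 + 32 + 2 + 1 = 483
  735 - 483 = 252, and 00011111100 = 128 + 64 + 32 + 16 + 8 + 4 = 252 ✓



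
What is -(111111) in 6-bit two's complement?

Original (sign bit 1, negative): 111111
Step 1 - Invert all bits: 000000
Step 2 - Add 1: 000001
Verification: 111111 + 000001 = 1000000; discarding the end carry (carry out of the top bit) leaves the 6-bit value 000000, as required for x + (-x)



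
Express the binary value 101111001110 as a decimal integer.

Sum of powers of 2 for each 1-bit:
2^1 + 2^2 + 2^3 + 2^6 + 2^7 + 2^8 + 2^9 + 2^11
= 2 + 4 + 8 + 64 + 128 + 256 + 512 + 2048
= 3022



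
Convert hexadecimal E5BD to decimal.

Expand by place value (powers of 16):
Digit values: E = 14, B = 11, D = 13
E5BD = 14 × 16^3 + 5 × 16^2 + 11 × 16^1 + 13 × 16^0
= 14 × 4096 + 5 × 256 + 11 × 16 + 13 × 1
= 57344 + 1280 + 176 + 13
= 58813



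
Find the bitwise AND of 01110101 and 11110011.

AND: 1 only when both bits are 1
  01110101
& 11110011
----------
  01110001
Decimal: 117 & 243 = 113



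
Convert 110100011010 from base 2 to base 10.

Sum of powers of 2 for each 1-bit:
2^1 + 2^3 + 2^4 + 2^8 + 2^10 + 2^11
= 2 + 8 + 16 + 256 + 1024 + 2048
= 3354



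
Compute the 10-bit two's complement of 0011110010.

Original: 0011110010
Step 1 - Invert all bits: 1100001101
Step 2 - Add 1: 1100001110
Verification: 0011110010 + 1100001110 = 10000000000; discarding the end carry (carry out of the top bit) leaves the 10-bit value 0000000000, as required for x + (-x)



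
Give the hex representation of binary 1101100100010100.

Group into 4-bit nibbles from right:
  1101 = D
  1001 = 9
  0001 = 1
  0100 = 4
Result: D914



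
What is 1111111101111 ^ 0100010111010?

XOR: 1 when bits differ
  1111111101111
^ 0100010111010
---------------
  1011101010101
Decimal: 8175 ^ 2234 = 5973



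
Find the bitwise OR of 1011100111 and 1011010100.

OR: 1 when either bit is 1
  1011100111
| 1011010100
------------
  1011110111
Decimal: 743 | 724 = 759



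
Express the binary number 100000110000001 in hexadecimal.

Group into 4-bit nibbles from right:
  0100 = 4
  0001 = 1
  1000 = 8
  0001 = 1
Result: 4181



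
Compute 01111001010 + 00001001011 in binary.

Add column by column from the right: bit + bit + carry-in; write the sum mod 2, carry 1 when the sum is 2 or 3.
carry:  11110010100
        01111001010
+       00001001011
-------------------
       010000010101
(the carry out of the leftmost column, 0, becomes the leading bit)
Decimal check:
  01111001010 = 512 + 256 + 128 + 64 + 8 + 2 = 970
  00001001011 = 64 + 8 + 2 + 1 = 75
  970 + 75 = 1045, and 010000010101 = 1024 + 16 + 4 + 1 = 1045 ✓



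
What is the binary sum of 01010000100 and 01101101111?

Add column by column from the right: bit + bit + carry-in; write the sum mod 2, carry 1 when the sum is 2 or 3.
carry:  10000011000
        01010000100
+       01101101111
-------------------
       010111110011
(the carry out of the leftmost column, 0, becomes the leading bit)
Decimal check:
  01010000100 = 512 + 128 + 4 = 644
  01101101111 = 512 + 256 + 64 + 32 + 8 + 4 + 2 + 1 = 879
  644 + 879 = 1523, and 010111110011 = 1024 + 256 + 128 + 64 + 32 + 16 + 2 + 1 = 1523 ✓



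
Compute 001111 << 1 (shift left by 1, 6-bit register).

Original: 001111 (decimal 15)
Shift left by 1 position
Append 1 zero on the right
Result: 011110 (decimal 30)
Equivalent: 15 << 1 = 15 × 2^1 = 30



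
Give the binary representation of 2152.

Using repeated division by 2:
2152 ÷ 2 = 1076 remainder 0
1076 ÷ 2 = 538 remainder 0
538 ÷ 2 = 269 remainder 0
269 ÷ 2 = 134 remainder 1
134 ÷ 2 = 67 remainder 0
67 ÷ 2 = 33 remainder 1
33 ÷ 2 = 16 remainder 1
16 ÷ 2 = 8 remainder 0
8 ÷ 2 = 4 remainder 0
4 ÷ 2 = 2 remainder 0
2 ÷ 2 = 1 remainder 0
1 ÷ 2 = 0 remainder 1
Reading remainders bottom to top: 100001101000



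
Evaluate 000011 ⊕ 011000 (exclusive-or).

XOR: 1 when bits differ
  000011
^ 011000
--------
  011011
Decimal: 3 ^ 24 = 27



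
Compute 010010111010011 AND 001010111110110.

AND: 1 only when both bits are 1
  010010111010011
& 001010111110110
-----------------
  000010111010010
Decimal: 9683 & 5622 = 1490



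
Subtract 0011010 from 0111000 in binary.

Method 1 - Direct subtraction (column by column from the right: bit − bit − borrow-in; if negative, add 2 and borrow 1 from the next column):
borrow: 0111100
        0111000
-       0011010
---------------
        0011110

Method 2 - Add two's complement:
Two's complement of 0011010: invert → 1100101, add 1 → 1100110
  0111000
+ 1100110
---------
 10011110  (end carry out of the top bit = 1)
Discarding the end carry: 0011110
Decimal check:
  0111000 = 32 + 16 + 8 = 56
  0011010 = 16 + 8 + 2 = 26
  56 - 26 = 30, and 0011110 = 16 + 8 + 4 + 2 = 30 ✓



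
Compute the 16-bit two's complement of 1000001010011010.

Original (sign bit 1, negative): 1000001010011010
Step 1 - Invert all bits: 0111110101100101
Step 2 - Add 1: 0111110101100110
Verification: 1000001010011010 + 0111110101100110 = 10000000000000000; discarding the end carry (carry out of the top bit) leaves the 16-bit value 0000000000000000, as required for x + (-x)



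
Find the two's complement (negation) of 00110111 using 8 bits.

Original: 00110111
Step 1 - Invert all bits: 11001000
Step 2 - Add 1: 11001001
Verification: 00110111 + 11001001 = 100000000; discarding the end carry (carry out of the top bit) leaves the 8-bit value 00000000, as required for x + (-x)



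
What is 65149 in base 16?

Using repeated division by 16 (digits 10–15 are A–F):
65149 ÷ 16 = 4071 remainder 13 (D)
4071 ÷ 16 = 254 remainder 7
254 ÷ 16 = 15 remainder 14 (E)
15 ÷ 16 = 0 remainder 15 (F)
Reading remainders bottom to top: FE7D



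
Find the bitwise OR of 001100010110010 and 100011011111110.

OR: 1 when either bit is 1
  001100010110010
| 100011011111110
-----------------
  101111011111110
Decimal: 6322 | 18174 = 24318



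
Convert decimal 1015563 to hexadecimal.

Using repeated division by 16 (digits 10–15 are A–F):
1015563 ÷ 16 = 63472 remainder 11 (B)
63472 ÷ 16 = 3967 remainder 0
3967 ÷ 16 = 247 remainder 15 (F)
247 ÷ 16 = 15 remainder 7
15 ÷ 16 = 0 remainder 15 (F)
Reading remainders bottom to top: F7F0B



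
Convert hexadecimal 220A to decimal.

Expand by place value (powers of 16):
Digit values: A = 10
220A = 2 × 16^3 + 2 × 16^2 + 0 × 16^1 + 10 × 16^0
= 2 × 4096 + 2 × 256 + 0 × 16 + 10 × 1
= 8192 + 512 + 0 + 10
= 8714



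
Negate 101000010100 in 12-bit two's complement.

Original (sign bit 1, negative): 101000010100
Step 1 - Invert all bits: 010111101011
Step 2 - Add 1: 010111101100
Verification: 101000010100 + 010111101100 = 1000000000000; discarding the end carry (carry out of the top bit) leaves the 12-bit value 000000000000, as required for x + (-x)



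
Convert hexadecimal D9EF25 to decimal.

Expand by place value (powers of 16):
Digit values: D = 13, E = 14, F = 15
D9EF25 = 13 × 16^5 + 9 × 16^4 + 14 × 16^3 + 15 × 16^2 + 2 × 16^1 + 5 × 16^0
= 13 × 1048576 + 9 × 65536 + 14 × 4096 + 15 × 256 + 2 × 16 + 5 × 1
= 13631488 + 589824 + 57344 + 3840 + 32 + 5
= 14282533



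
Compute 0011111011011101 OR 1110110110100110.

OR: 1 when either bit is 1
  0011111011011101
| 1110110110100110
------------------
  1111111111111111
Decimal: 16093 | 60838 = 65535



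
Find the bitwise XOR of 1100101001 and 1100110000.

XOR: 1 when bits differ
  1100101001
^ 1100110000
------------
  0000011001
Decimal: 809 ^ 816 = 25



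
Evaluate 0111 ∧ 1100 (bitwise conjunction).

AND: 1 only when both bits are 1
  0111
& 1100
------
  0100
Decimal: 7 & 12 = 4



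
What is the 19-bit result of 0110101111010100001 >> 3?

Original: 0110101111010100001 (decimal 220833)
Shift right by 3 positions
Drop the 3 low bits; fill with zeros on the left
Result: 0000110101111010100 (decimal 27604)
Equivalent: 220833 >> 3 = 220833 ÷ 2^3 = 27604



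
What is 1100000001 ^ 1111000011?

XOR: 1 when bits differ
  1100000001
^ 1111000011
------------
  0011000010
Decimal: 769 ^ 963 = 194



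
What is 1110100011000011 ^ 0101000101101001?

XOR: 1 when bits differ
  1110100011000011
^ 0101000101101001
------------------
  1011100110101010
Decimal: 59587 ^ 20841 = 47530



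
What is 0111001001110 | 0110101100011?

OR: 1 when either bit is 1
  0111001001110
| 0110101100011
---------------
  0111101101111
Decimal: 3662 | 3427 = 3951



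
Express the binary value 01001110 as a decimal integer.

Sum of powers of 2 for each 1-bit:
2^1 + 2^2 + 2^3 + 2^6
= 2 + 4 + 8 + 64
= 78



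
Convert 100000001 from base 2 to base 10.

Sum of powers of 2 for each 1-bit:
2^0 + 2^8
= 1 + 256
= 257



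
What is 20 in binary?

Using repeated division by 2:
20 ÷ 2 = 10 remainder 0
10 ÷ 2 = 5 remainder 0
5 ÷ 2 = 2 remainder 1
2 ÷ 2 = 1 remainder 0
1 ÷ 2 = 0 remainder 1
Reading remainders bottom to top: 10100



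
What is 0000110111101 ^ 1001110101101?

XOR: 1 when bits differ
  0000110111101
^ 1001110101101
---------------
  1001000010000
Decimal: 445 ^ 5037 = 4624



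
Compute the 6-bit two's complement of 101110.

Original (sign bit 1, negative): 101110
Step 1 - Invert all bits: 010001
Step 2 - Add 1: 010010
Verification: 101110 + 010010 = 1000000; discarding the end carry (carry out of the top bit) leaves the 6-bit value 000000, as required for x + (-x)



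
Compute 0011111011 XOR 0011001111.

XOR: 1 when bits differ
  0011111011
^ 0011001111
------------
  0000110100
Decimal: 251 ^ 207 = 52



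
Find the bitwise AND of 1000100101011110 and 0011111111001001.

AND: 1 only when both bits are 1
  1000100101011110
& 0011111111001001
------------------
  0000100101001000
Decimal: 35166 & 16329 = 2376



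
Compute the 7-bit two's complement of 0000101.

Original: 0000101
Step 1 - Invert all bits: 1111010
Step 2 - Add 1: 1111011
Verification: 0000101 + 1111011 = 10000000; discarding the end carry (carry out of the top bit) leaves the 7-bit value 0000000, as required for x + (-x)



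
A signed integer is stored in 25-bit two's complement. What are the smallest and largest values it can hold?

For 25-bit two's complement:
Minimum: -2^24 = -16777216
Maximum: 2^24 - 1 = 16777215



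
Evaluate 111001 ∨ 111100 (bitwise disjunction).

OR: 1 when either bit is 1
  111001
| 111100
--------
  111101
Decimal: 57 | 60 = 61



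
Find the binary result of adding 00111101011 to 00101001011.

Add column by column from the right: bit + bit + carry-in; write the sum mod 2, carry 1 when the sum is 2 or 3.
carry:  01110010110
        00111101011
+       00101001011
-------------------
       001100110110
(the carry out of the leftmost column, 0, becomes the leading bit)
Decimal check:
  00111101011 = 256 + 128 + 64 + 32 + 8 + 2 + 1 = 491
  00101001011 = 256 + 64 + 8 + 2 + 1 = 331
  491 + 331 = 822, and 001100110110 = 512 + 256 + 32 + 16 + 4 + 2 = 822 ✓



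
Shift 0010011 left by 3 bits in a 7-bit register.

Original: 0010011 (decimal 19)
Shift left by 3 positions
Append 3 zeros on the right and drop the 3 high bits that overflow the 7-bit width
Result: 0011000 (decimal 24)
Equivalent: 19 << 3 = 19 × 2^3 = 152, truncated to 7 bits = 24



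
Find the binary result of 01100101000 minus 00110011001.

Method 1 - Direct subtraction (column by column from the right: bit − bit − borrow-in; if negative, add 2 and borrow 1 from the next column):
borrow: 01100111110
        01100101000
-       00110011001
-------------------
        00110001111

Method 2 - Add two's complement:
Two's complement of 00110011001: invert → 11001100110, add 1 → 11001100111
  01100101000
+ 11001100111
-------------
 100110001111  (end carry out of the top bit = 1)
Discarding the end carry: 00110001111
Decimal check:
  01100101000 = 512 + 256 + 32 + 8 = 808
  00110011001 = 256 + 128 + 16 + 8 + 1 = 409
  808 - 409 = 399, and 00110001111 = 256 + 128 + 8 + 4 + 2 + 1 = 399 ✓



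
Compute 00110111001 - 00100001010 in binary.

Method 1 - Direct subtraction (column by column from the right: bit − bit − borrow-in; if negative, add 2 and borrow 1 from the next column):
borrow: 00000011100
        00110111001
-       00100001010
-------------------
        00010101111

Method 2 - Add two's complement:
Two's complement of 00100001010: invert → 11011110101, add 1 → 11011110110
  00110111001
+ 11011110110
-------------
 100010101111  (end carry out of the top bit = 1)
Discarding the end carry: 00010101111
Decimal check:
  00110111001 = 256 + 128 + 32 + 16 + 8 + 1 = 441
  00100001010 = 256 + 8 + 2 = 266
  441 - 266 = 175, and 00010101111 = 128 + 32 + 8 + 4 + 2 + 1 = 175 ✓



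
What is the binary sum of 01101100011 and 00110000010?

Add column by column from the right: bit + bit + carry-in; write the sum mod 2, carry 1 when the sum is 2 or 3.
carry:  11000000100
        01101100011
+       00110000010
-------------------
       010011100101
(the carry out of the leftmost column, 0, becomes the leading bit)
Decimal check:
  01101100011 = 512 + 256 + 64 + 32 + 2 + 1 = 867
  00110000010 = 256 + 128 + 2 = 386
  867 + 386 = 1253, and 010011100101 = 1024 + 128 + 64 + 32 + 4 + 1 = 1253 ✓



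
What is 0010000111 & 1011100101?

AND: 1 only when both bits are 1
  0010000111
& 1011100101
------------
  0010000101
Decimal: 135 & 741 = 133



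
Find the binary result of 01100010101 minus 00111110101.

Method 1 - Direct subtraction (column by column from the right: bit − bit − borrow-in; if negative, add 2 and borrow 1 from the next column):
borrow: 01111000000
        01100010101
-       00111110101
-------------------
        00100100000

Method 2 - Add two's complement:
Two's complement of 00111110101: invert → 11000001010, add 1 → 11000001011
  01100010101
+ 11000001011
-------------
 100100100000  (end carry out of the top bit = 1)
Discarding the end carry: 00100100000
Decimal check:
  01100010101 = 512 + 256 + 16 + 4 + 1 = 789
  00111110101 = 256 + 128 + 64 + 32 + 16 + 4 + 1 = 501
  789 - 501 = 288, and 00100100000 = 256 + 32 = 288 ✓



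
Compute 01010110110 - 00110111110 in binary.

Method 1 - Direct subtraction (column by column from the right: bit − bit − borrow-in; if negative, add 2 and borrow 1 from the next column):
borrow: 01111110000
        01010110110
-       00110111110
-------------------
        00011111000

Method 2 - Add two's complement:
Two's complement of 00110111110: invert → 11001000001, add 1 → 11001000010
  01010110110
+ 11001000010
-------------
 100011111000  (end carry out of the top bit = 1)
Discarding the end carry: 00011111000
Decimal check:
  01010110110 = 512 + 128 + 32 + 16 + 4 + 2 = 694
  00110111110 = 256 + 128 + 32 + 16 + 8 + 4 + 2 = 446
  694 - 446 = 248, and 00011111000 = 128 + 64 + 32 + 16 + 8 = 248 ✓



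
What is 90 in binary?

Using repeated division by 2:
90 ÷ 2 = 45 remainder 0
45 ÷ 2 = 22 remainder 1
22 ÷ 2 = 11 remainder 0
11 ÷ 2 = 5 remainder 1
5 ÷ 2 = 2 remainder 1
2 ÷ 2 = 1 remainder 0
1 ÷ 2 = 0 remainder 1
Reading remainders bottom to top: 1011010



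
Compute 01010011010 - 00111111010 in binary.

Method 1 - Direct subtraction (column by column from the right: bit − bit − borrow-in; if negative, add 2 and borrow 1 from the next column):
borrow: 01111000000
        01010011010
-       00111111010
-------------------
        00010100000

Method 2 - Add two's complement:
Two's complement of 00111111010: invert → 11000000101, add 1 → 11000000110
  01010011010
+ 11000000110
-------------
 100010100000  (end carry out of the top bit = 1)
Discarding the end carry: 00010100000
Decimal check:
  01010011010 = 512 + 128 + 16 + 8 + 2 = 666
  00111111010 = 256 + 128 + 64 + 32 + 16 + 8 + 2 = 506
  666 - 506 = 160, and 00010100000 = 128 + 32 = 160 ✓



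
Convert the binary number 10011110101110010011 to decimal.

Sum of powers of 2 for each 1-bit:
2^0 + 2^1 + 2^4 + 2^7 + 2^8 + 2^9 + 2^11 + 2^13 + 2^14 + 2^15 + 2^16 + 2^19
= 1 + 2 + 16 + 128 + 256 + 512 + 2048 + 8192 + 16384 + 32768 + 65536 + 524288
= 650131



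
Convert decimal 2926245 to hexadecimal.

Using repeated division by 16 (digits 10–15 are A–F):
2926245 ÷ 16 = 182890 remainder 5
182890 ÷ 16 = 11430 remainder 10 (A)
11430 ÷ 16 = 714 remainder 6
714 ÷ 16 = 44 remainder 10 (A)
44 ÷ 16 = 2 remainder 12 (C)
2 ÷ 16 = 0 remainder 2
Reading remainders bottom to top: 2CA6A5



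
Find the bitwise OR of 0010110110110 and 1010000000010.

OR: 1 when either bit is 1
  0010110110110
| 1010000000010
---------------
  1010110110110
Decimal: 1462 | 5122 = 5558



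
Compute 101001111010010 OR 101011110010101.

OR: 1 when either bit is 1
  101001111010010
| 101011110010101
-----------------
  101011111010111
Decimal: 21458 | 22421 = 22487



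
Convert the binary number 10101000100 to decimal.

Sum of powers of 2 for each 1-bit:
2^2 + 2^6 + 2^8 + 2^10
= 4 + 64 + 256 + 1024
= 1348



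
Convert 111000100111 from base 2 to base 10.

Sum of powers of 2 for each 1-bit:
2^0 + 2^1 + 2^2 + 2^5 + 2^9 + 2^10 + 2^11
= 1 + 2 + 4 + 32 + 512 + 1024 + 2048
= 3623



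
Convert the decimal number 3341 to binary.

Using repeated division by 2:
3341 ÷ 2 = 1670 remainder 1
1670 ÷ 2 = 835 remainder 0
835 ÷ 2 = 417 remainder 1
417 ÷ 2 = 208 remainder 1
208 ÷ 2 = 104 remainder 0
104 ÷ 2 = 52 remainder 0
52 ÷ 2 = 26 remainder 0
26 ÷ 2 = 13 remainder 0
13 ÷ 2 = 6 remainder 1
6 ÷ 2 = 3 remainder 0
3 ÷ 2 = 1 remainder 1
1 ÷ 2 = 0 remainder 1
Reading remainders bottom to top: 110100001101



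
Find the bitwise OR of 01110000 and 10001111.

OR: 1 when either bit is 1
  01110000
| 10001111
----------
  11111111
Decimal: 112 | 143 = 255



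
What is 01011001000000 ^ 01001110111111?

XOR: 1 when bits differ
  01011001000000
^ 01001110111111
----------------
  00010111111111
Decimal: 5696 ^ 5055 = 1535



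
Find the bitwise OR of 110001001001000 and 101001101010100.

OR: 1 when either bit is 1
  110001001001000
| 101001101010100
-----------------
  111001101011100
Decimal: 25160 | 21332 = 29532



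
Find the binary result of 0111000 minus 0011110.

Method 1 - Direct subtraction (column by column from the right: bit − bit − borrow-in; if negative, add 2 and borrow 1 from the next column):
borrow: 0111100
        0111000
-       0011110
---------------
        0011010

Method 2 - Add two's complement:
Two's complement of 0011110: invert → 1100001, add 1 → 1100010
  0111000
+ 1100010
---------
 10011010  (end carry out of the top bit = 1)
Discarding the end carry: 0011010
Decimal check:
  0111000 = 32 + 16 + 8 = 56
  0011110 = 16 + 8 + 4 + 2 = 30
  56 - 30 = 26, and 0011010 = 16 + 8 + 2 = 26 ✓



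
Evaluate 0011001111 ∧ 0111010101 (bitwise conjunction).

AND: 1 only when both bits are 1
  0011001111
& 0111010101
------------
  0011000101
Decimal: 207 & 469 = 197



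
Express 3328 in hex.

Using repeated division by 16 (digits 10–15 are A–F):
3328 ÷ 16 = 208 remainder 0
208 ÷ 16 = 13 remainder 0
13 ÷ 16 = 0 remainder 13 (D)
Reading remainders bottom to top: D00



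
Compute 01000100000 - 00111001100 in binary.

Method 1 - Direct subtraction (column by column from the right: bit − bit − borrow-in; if negative, add 2 and borrow 1 from the next column):
borrow: 01110111000
        01000100000
-       00111001100
-------------------
        00001010100

Method 2 - Add two's complement:
Two's complement of 00111001100: invert → 11000110011, add 1 → 11000110100
  01000100000
+ 11000110100
-------------
 100001010100  (end carry out of the top bit = 1)
Discarding the end carry: 00001010100
Decimal check:
  01000100000 = 512 + 32 = 544
  00111001100 = 256 + 128 + 64 + 8 + 4 = 460
  544 - 460 = 84, and 00001010100 = 64 + 16 + 4 = 84 ✓



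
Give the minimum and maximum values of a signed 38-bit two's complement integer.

For 38-bit two's complement:
Minimum: -2^37 = -137438953472
Maximum: 2^37 - 1 = 137438953471



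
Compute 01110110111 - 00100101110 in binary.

Method 1 - Direct subtraction (column by column from the right: bit − bit − borrow-in; if negative, add 2 and borrow 1 from the next column):
borrow: 00000010000
        01110110111
-       00100101110
-------------------
        01010001001

Method 2 - Add two's complement:
Two's complement of 00100101110: invert → 11011010001, add 1 → 11011010010
  01110110111
+ 11011010010
-------------
 101010001001  (end carry out of the top bit = 1)
Discarding the end carry: 01010001001
Decimal check:
  01110110111 = 512 + 256 + 128 + 32 + 16 + 4 + 2 + 1 = 951
  00100101110 = 256 + 32 + 8 + 4 + 2 = 302
  951 - 302 = 649, and 01010001001 = 512 + 128 + 8 + 1 = 649 ✓



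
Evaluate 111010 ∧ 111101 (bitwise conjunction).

AND: 1 only when both bits are 1
  111010
& 111101
--------
  111000
Decimal: 58 & 61 = 56



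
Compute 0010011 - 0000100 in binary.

Method 1 - Direct subtraction (column by column from the right: bit − bit − borrow-in; if negative, add 2 and borrow 1 from the next column):
borrow: 0011000
        0010011
-       0000100
---------------
        0001111

Method 2 - Add two's complement:
Two's complement of 0000100: invert → 1111011, add 1 → 1111100
  0010011
+ 1111100
---------
 10001111  (end carry out of the top bit = 1)
Discarding the end carry: 0001111
Decimal check:
  0010011 = 16 + 2 + 1 = 19
  0000100 = 4
  19 - 4 = 15, and 0001111 = 8 + 4 + 2 + 1 = 15 ✓



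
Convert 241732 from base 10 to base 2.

Using repeated division by 2:
241732 ÷ 2 = 120866 remainder 0
120866 ÷ 2 = 60433 remainder 0
60433 ÷ 2 = 30216 remainder 1
30216 ÷ 2 = 15108 remainder 0
15108 ÷ 2 = 7554 remainder 0
7554 ÷ 2 = 3777 remainder 0
3777 ÷ 2 = 1888 remainder 1
1888 ÷ 2 = 944 remainder 0
944 ÷ 2 = 472 remainder 0
472 ÷ 2 = 236 remainder 0
236 ÷ 2 = 118 remainder 0
118 ÷ 2 = 59 remainder 0
59 ÷ 2 = 29 remainder 1
29 ÷ 2 = 14 remainder 1
14 ÷ 2 = 7 remainder 0
7 ÷ 2 = 3 remainder 1
3 ÷ 2 = 1 remainder 1
1 ÷ 2 = 0 remainder 1
Reading remainders bottom to top: 111011000001000100



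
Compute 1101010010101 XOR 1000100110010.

XOR: 1 when bits differ
  1101010010101
^ 1000100110010
---------------
  0101110100111
Decimal: 6805 ^ 4402 = 2983



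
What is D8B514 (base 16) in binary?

Convert each hex digit to 4 bits:
  D = 1101
  8 = 1000
  B = 1011
  5 = 0101
  1 = 0001
  4 = 0100
Concatenate: 110110001011010100010100



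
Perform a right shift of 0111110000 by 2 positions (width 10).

Original: 0111110000 (decimal 496)
Shift right by 2 positions
Drop the 2 low bits; fill with zeros on the left
Result: 0001111100 (decimal 124)
Equivalent: 496 >> 2 = 496 ÷ 2^2 = 124



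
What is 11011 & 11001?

AND: 1 only when both bits are 1
  11011
& 11001
-------
  11001
Decimal: 27 & 25 = 25



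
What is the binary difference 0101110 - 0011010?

Method 1 - Direct subtraction (column by column from the right: bit − bit − borrow-in; if negative, add 2 and borrow 1 from the next column):
borrow: 0100000
        0101110
-       0011010
---------------
        0010100

Method 2 - Add two's complement:
Two's complement of 0011010: invert → 1100101, add 1 → 1100110
  0101110
+ 1100110
---------
 10010100  (end carry out of the top bit = 1)
Discarding the end carry: 0010100
Decimal check:
  0101110 = 32 + 8 + 4 + 2 = 46
  0011010 = 16 + 8 + 2 = 26
  46 - 26 = 20, and 0010100 = 16 + 4 = 20 ✓



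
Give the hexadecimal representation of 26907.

Using repeated division by 16 (digits 10–15 are A–F):
26907 ÷ 16 = 1681 remainder 11 (B)
1681 ÷ 16 = 105 remainder 1
105 ÷ 16 = 6 remainder 9
6 ÷ 16 = 0 remainder 6
Reading remainders bottom to top: 691B



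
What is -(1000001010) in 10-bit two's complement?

Original (sign bit 1, negative): 1000001010
Step 1 - Invert all bits: 0111110101
Step 2 - Add 1: 0111110110
Verification: 1000001010 + 0111110110 = 10000000000; discarding the end carry (carry out of the top bit) leaves the 10-bit value 0000000000, as required for x + (-x)



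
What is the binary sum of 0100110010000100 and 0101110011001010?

Add column by column from the right: bit + bit + carry-in; write the sum mod 2, carry 1 when the sum is 2 or 3.
carry:  1011100100000000
        0100110010000100
+       0101110011001010
------------------------
       01010100101001110
(the carry out of the leftmost column, 0, becomes the leading bit)
Decimal check:
  0100110010000100 = 16384 + 2048 + 1024 + 128 + 4 = 19588
  0101110011001010 = 16384 + 4096 + 2048 + 1024 + 128 + 64 + 8 + 2 = 23754
  19588 + 23754 = 43342, and 01010100101001110 = 32768 + 8192 + 2048 + 256 + 64 + 8 + 4 + 2 = 43342 ✓



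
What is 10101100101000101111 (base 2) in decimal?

Sum of powers of 2 for each 1-bit:
2^0 + 2^1 + 2^2 + 2^3 + 2^5 + 2^9 + 2^11 + 2^14 + 2^15 + 2^17 + 2^19
= 1 + 2 + 4 + 8 + 32 + 512 + 2048 + 16384 + 32768 + 131072 + 524288
= 707119



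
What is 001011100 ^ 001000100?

XOR: 1 when bits differ
  001011100
^ 001000100
-----------
  000011000
Decimal: 92 ^ 68 = 24



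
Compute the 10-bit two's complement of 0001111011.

Original: 0001111011
Step 1 - Invert all bits: 1110000100
Step 2 - Add 1: 1110000101
Verification: 0001111011 + 1110000101 = 10000000000; discarding the end carry (carry out of the top bit) leaves the 10-bit value 0000000000, as required for x + (-x)



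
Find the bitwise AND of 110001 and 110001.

AND: 1 only when both bits are 1
  110001
& 110001
--------
  110001
Decimal: 49 & 49 = 49



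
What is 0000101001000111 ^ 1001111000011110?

XOR: 1 when bits differ
  0000101001000111
^ 1001111000011110
------------------
  1001010001011001
Decimal: 2631 ^ 40478 = 37977



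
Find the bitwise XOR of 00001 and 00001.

XOR: 1 when bits differ
  00001
^ 00001
-------
  00000
Decimal: 1 ^ 1 = 0



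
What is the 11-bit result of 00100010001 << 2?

Original: 00100010001 (decimal 273)
Shift left by 2 positions
Append 2 zeros on the right
Result: 10001000100 (decimal 1092)
Equivalent: 273 << 2 = 273 × 2^2 = 1092



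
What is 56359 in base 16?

Using repeated division by 16 (digits 10–15 are A–F):
56359 ÷ 16 = 3522 remainder 7
3522 ÷ 16 = 220 remainder 2
220 ÷ 16 = 13 remainder 12 (C)
13 ÷ 16 = 0 remainder 13 (D)
Reading remainders bottom to top: DC27



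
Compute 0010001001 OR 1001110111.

OR: 1 when either bit is 1
  0010001001
| 1001110111
------------
  1011111111
Decimal: 137 | 631 = 767



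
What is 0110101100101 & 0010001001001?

AND: 1 only when both bits are 1
  0110101100101
& 0010001001001
---------------
  0010001000001
Decimal: 3429 & 1097 = 1089



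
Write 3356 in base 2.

Using repeated division by 2:
3356 ÷ 2 = 1678 remainder 0
1678 ÷ 2 = 839 remainder 0
839 ÷ 2 = 419 remainder 1
419 ÷ 2 = 209 remainder 1
209 ÷ 2 = 104 remainder 1
104 ÷ 2 = 52 remainder 0
52 ÷ 2 = 26 remainder 0
26 ÷ 2 = 13 remainder 0
13 ÷ 2 = 6 remainder 1
6 ÷ 2 = 3 remainder 0
3 ÷ 2 = 1 remainder 1
1 ÷ 2 = 0 remainder 1
Reading remainders bottom to top: 110100011100



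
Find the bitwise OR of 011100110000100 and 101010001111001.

OR: 1 when either bit is 1
  011100110000100
| 101010001111001
-----------------
  111110111111101
Decimal: 14724 | 21625 = 32253



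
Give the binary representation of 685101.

Using repeated division by 2:
685101 ÷ 2 = 342550 remainder 1
342550 ÷ 2 = 171275 remainder 0
171275 ÷ 2 = 85637 remainder 1
85637 ÷ 2 = 42818 remainder 1
42818 ÷ 2 = 21409 remainder 0
21409 ÷ 2 = 10704 remainder 1
10704 ÷ 2 = 5352 remainder 0
5352 ÷ 2 = 2676 remainder 0
2676 ÷ 2 = 1338 remainder 0
1338 ÷ 2 = 669 remainder 0
669 ÷ 2 = 334 remainder 1
334 ÷ 2 = 167 remainder 0
167 ÷ 2 = 83 remainder 1
83 ÷ 2 = 41 remainder 1
41 ÷ 2 = 20 remainder 1
20 ÷ 2 = 10 remainder 0
10 ÷ 2 = 5 remainder 0
5 ÷ 2 = 2 remainder 1
2 ÷ 2 = 1 remainder 0
1 ÷ 2 = 0 remainder 1
Reading remainders bottom to top: 10100111010000101101



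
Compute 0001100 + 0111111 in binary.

Add column by column from the right: bit + bit + carry-in; write the sum mod 2, carry 1 when the sum is 2 or 3.
carry:  1111000
        0001100
+       0111111
---------------
       01001011
(the carry out of the leftmost column, 0, becomes the leading bit)
Decimal check:
  0001100 = 8 + 4 = 12
  0111111 = 32 + 16 + 8 + 4 + 2 + 1 = 63
  12 + 63 = 75, and 01001011 = 64 + 8 + 2 + 1 = 75 ✓



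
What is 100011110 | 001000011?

OR: 1 when either bit is 1
  100011110
| 001000011
-----------
  101011111
Decimal: 286 | 67 = 351



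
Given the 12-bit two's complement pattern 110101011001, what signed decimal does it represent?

Binary: 110101011001
Sign bit: 1 (negative)
Invert: 001010100110
Add 1:  001010100111
Magnitude: 001010100111 = 512 + 128 + 32 + 4 + 2 + 1 = 679
Value: -679



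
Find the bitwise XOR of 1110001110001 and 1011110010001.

XOR: 1 when bits differ
  1110001110001
^ 1011110010001
---------------
  0101111100000
Decimal: 7281 ^ 6033 = 3040



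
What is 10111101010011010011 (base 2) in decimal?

Sum of powers of 2 for each 1-bit:
2^0 + 2^1 + 2^4 + 2^6 + 2^7 + 2^10 + 2^12 + 2^14 + 2^15 + 2^16 + 2^17 + 2^19
= 1 + 2 + 16 + 64 + 128 + 1024 + 4096 + 16384 + 32768 + 65536 + 131072 + 524288
= 775379



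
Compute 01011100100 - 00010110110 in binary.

Method 1 - Direct subtraction (column by column from the right: bit − bit − borrow-in; if negative, add 2 and borrow 1 from the next column):
borrow: 00001111100
        01011100100
-       00010110110
-------------------
        01000101110

Method 2 - Add two's complement:
Two's complement of 00010110110: invert → 11101001001, add 1 → 11101001010
  01011100100
+ 11101001010
-------------
 101000101110  (end carry out of the top bit = 1)
Discarding the end carry: 01000101110
Decimal check:
  01011100100 = 512 + 128 + 64 + 32 + 4 = 740
  00010110110 = 128 + 32 + 16 + 4 + 2 = 182
  740 - 182 = 558, and 01000101110 = 512 + 32 + 8 + 4 + 2 = 558 ✓



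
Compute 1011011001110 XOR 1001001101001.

XOR: 1 when bits differ
  1011011001110
^ 1001001101001
---------------
  0010010100111
Decimal: 5838 ^ 4713 = 1191



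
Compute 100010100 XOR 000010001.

XOR: 1 when bits differ
  100010100
^ 000010001
-----------
  100000101
Decimal: 276 ^ 17 = 261



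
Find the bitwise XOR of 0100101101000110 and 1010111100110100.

XOR: 1 when bits differ
  0100101101000110
^ 1010111100110100
------------------
  1110010001110010
Decimal: 19270 ^ 44852 = 58482



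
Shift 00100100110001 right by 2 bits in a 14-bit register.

Original: 00100100110001 (decimal 2353)
Shift right by 2 positions
Drop the 2 low bits; fill with zeros on the left
Result: 00001001001100 (decimal 588)
Equivalent: 2353 >> 2 = 2353 ÷ 2^2 = 588



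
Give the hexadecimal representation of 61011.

Using repeated division by 16 (digits 10–15 are A–F):
61011 ÷ 16 = 3813 remainder 3
3813 ÷ 16 = 238 remainder 5
238 ÷ 16 = 14 remainder 14 (E)
14 ÷ 16 = 0 remainder 14 (E)
Reading remainders bottom to top: EE53



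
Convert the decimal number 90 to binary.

Using repeated division by 2:
90 ÷ 2 = 45 remainder 0
45 ÷ 2 = 22 remainder 1
22 ÷ 2 = 11 remainder 0
11 ÷ 2 = 5 remainder 1
5 ÷ 2 = 2 remainder 1
2 ÷ 2 = 1 remainder 0
1 ÷ 2 = 0 remainder 1
Reading remainders bottom to top: 1011010



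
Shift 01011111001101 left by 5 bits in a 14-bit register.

Original: 01011111001101 (decimal 6093)
Shift left by 5 positions
Append 5 zeros on the right and drop the 5 high bits that overflow the 14-bit width
Result: 11100110100000 (decimal 14752)
Equivalent: 6093 << 5 = 6093 × 2^5 = 194976, truncated to 14 bits = 14752



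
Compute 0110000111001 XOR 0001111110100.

XOR: 1 when bits differ
  0110000111001
^ 0001111110100
---------------
  0111111001101
Decimal: 3129 ^ 1012 = 4045



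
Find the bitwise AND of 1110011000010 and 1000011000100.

AND: 1 only when both bits are 1
  1110011000010
& 1000011000100
---------------
  1000011000000
Decimal: 7362 & 4292 = 4288



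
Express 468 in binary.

Using repeated division by 2:
468 ÷ 2 = 234 remainder 0
234 ÷ 2 = 117 remainder 0
117 ÷ 2 = 58 remainder 1
58 ÷ 2 = 29 remainder 0
29 ÷ 2 = 14 remainder 1
14 ÷ 2 = 7 remainder 0
7 ÷ 2 = 3 remainder 1
3 ÷ 2 = 1 remainder 1
1 ÷ 2 = 0 remainder 1
Reading remainders bottom to top: 111010100



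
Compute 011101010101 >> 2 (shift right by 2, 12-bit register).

Original: 011101010101 (decimal 1877)
Shift right by 2 positions
Drop the 2 low bits; fill with zeros on the left
Result: 000111010101 (decimal 469)
Equivalent: 1877 >> 2 = 1877 ÷ 2^2 = 469



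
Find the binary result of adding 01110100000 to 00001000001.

Add column by column from the right: bit + bit + carry-in; write the sum mod 2, carry 1 when the sum is 2 or 3.
carry:  00000000000
        01110100000
+       00001000001
-------------------
       001111100001
(the carry out of the leftmost column, 0, becomes the leading bit)
Decimal check:
  01110100000 = 512 + 256 + 128 + 32 = 928
  00001000001 = 64 + 1 = 65
  928 + 65 = 993, and 001111100001 = 512 + 256 + 128 + 64 + 32 + 1 = 993 ✓

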